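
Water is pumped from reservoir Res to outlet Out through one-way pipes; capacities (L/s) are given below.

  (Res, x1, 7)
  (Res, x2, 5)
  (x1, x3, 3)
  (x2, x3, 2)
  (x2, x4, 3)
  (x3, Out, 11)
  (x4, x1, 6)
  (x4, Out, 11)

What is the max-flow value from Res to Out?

Augment Res→x1→x3→Out: bottleneck 3, flow now 3.
Augment Res→x2→x3→Out: bottleneck 2, flow now 5.
Augment Res→x2→x4→Out: bottleneck 3, flow now 8.
No augmenting path remains; maximum flow = 8.
In the residual graph, reachable from Res: {Res, x1}.
Min-cut edges: Res→x2 (5), x1→x3 (3); capacity 5 + 3 = 8.
This cut is saturated, so no flow can exceed 8.

8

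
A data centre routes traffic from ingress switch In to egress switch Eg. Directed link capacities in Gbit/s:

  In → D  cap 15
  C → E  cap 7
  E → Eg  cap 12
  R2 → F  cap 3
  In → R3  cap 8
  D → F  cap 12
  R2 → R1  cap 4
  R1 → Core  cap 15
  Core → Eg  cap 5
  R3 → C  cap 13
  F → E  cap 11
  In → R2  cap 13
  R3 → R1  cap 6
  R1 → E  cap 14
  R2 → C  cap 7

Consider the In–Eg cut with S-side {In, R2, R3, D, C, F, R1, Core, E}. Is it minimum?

Given cut capacity: 5 + 12 = 17.
Augment In→R2→C→E→Eg: bottleneck 7, flow now 7.
Augment In→R2→F→E→Eg: bottleneck 3, flow now 10.
Augment In→R2→R1→Core→Eg: bottleneck 3, flow now 13.
Augment In→R3→R1→Core→Eg: bottleneck 2, flow now 15.
Augment In→R3→R1→E→Eg: bottleneck 2, flow now 17.
No augmenting path remains; maximum flow = 17.
Cut capacity 17 equals the max flow, so it is a minimum cut.

Yes — it is a minimum cut (capacity 17).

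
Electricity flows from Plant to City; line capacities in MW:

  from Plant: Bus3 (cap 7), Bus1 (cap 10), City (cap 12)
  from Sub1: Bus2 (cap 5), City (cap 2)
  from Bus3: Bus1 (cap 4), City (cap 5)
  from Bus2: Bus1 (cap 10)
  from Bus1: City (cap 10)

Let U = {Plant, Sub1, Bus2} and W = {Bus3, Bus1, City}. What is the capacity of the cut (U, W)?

Edges leaving {Plant, Sub1, Bus2}: Plant→Bus3 (7), Plant→Bus1 (10), Plant→City (12), Sub1→City (2), Bus2→Bus1 (10).
Cut capacity = 7 + 10 + 12 + 2 + 10 = 41.

41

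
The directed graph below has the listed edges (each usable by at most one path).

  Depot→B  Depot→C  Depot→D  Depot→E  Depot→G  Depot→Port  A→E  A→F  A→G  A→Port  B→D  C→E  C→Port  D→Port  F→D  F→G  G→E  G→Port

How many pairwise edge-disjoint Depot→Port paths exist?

Assign every edge capacity 1; by Menger, the answer equals the max flow.
Path Depot→Port (+1); total 1.
Path Depot→C→Port (+1); total 2.
Path Depot→D→Port (+1); total 3.
Path Depot→G→Port (+1); total 4.
No residual Depot→Port path; max flow = 4.
Certifying cut of size 4: {D→Port, Depot→C, Depot→G, Depot→Port}.

4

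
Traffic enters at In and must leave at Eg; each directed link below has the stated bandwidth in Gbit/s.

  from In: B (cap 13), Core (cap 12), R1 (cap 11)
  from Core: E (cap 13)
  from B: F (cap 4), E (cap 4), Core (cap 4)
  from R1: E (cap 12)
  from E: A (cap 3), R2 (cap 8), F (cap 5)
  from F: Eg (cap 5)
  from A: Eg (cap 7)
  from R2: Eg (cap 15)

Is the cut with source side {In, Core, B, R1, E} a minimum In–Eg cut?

No — its capacity is 20, but the minimum cut has capacity 16.

Given cut capacity: 4 + 5 + 3 + 8 = 20.
Augment In→B→F→Eg: bottleneck 4, flow now 4.
Augment In→Core→E→F→Eg: bottleneck 1, flow now 5.
Augment In→Core→E→A→Eg: bottleneck 3, flow now 8.
Augment In→Core→E→R2→Eg: bottleneck 8, flow now 16.
No augmenting path remains; maximum flow = 16.
In the residual graph, reachable from In: {In, Core, B, R1, E, F}.
Min-cut edges: E→A (3), E→R2 (8), F→Eg (5); capacity 3 + 8 + 5 = 16.
Cut capacity 20 exceeds the max flow 16, so it is not minimum.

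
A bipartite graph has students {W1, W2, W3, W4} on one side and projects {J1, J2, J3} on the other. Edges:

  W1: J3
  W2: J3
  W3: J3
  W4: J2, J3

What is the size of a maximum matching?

2

Unit-capacity flow: source→left, listed edges, right→sink; max matching = max flow.
Augmenting path W1→J3 (+1); matched 1.
Augmenting path W4→J2 (+1); matched 2.
No augmenting path remains; maximum matching = 2.
König certificate: {W4, J3} is a vertex cover of size 2 (every listed pair touches it), so no matching can be larger.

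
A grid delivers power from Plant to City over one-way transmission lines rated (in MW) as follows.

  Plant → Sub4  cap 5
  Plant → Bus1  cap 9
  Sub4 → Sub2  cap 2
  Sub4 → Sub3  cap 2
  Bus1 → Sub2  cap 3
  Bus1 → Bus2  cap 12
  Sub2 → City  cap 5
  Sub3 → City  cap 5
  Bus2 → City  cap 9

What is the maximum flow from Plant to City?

Augment Plant→Sub4→Sub2→City: bottleneck 2, flow now 2.
Augment Plant→Sub4→Sub3→City: bottleneck 2, flow now 4.
Augment Plant→Bus1→Sub2→City: bottleneck 3, flow now 7.
Augment Plant→Bus1→Bus2→City: bottleneck 6, flow now 13.
No augmenting path remains; maximum flow = 13.
In the residual graph, reachable from Plant: {Plant, Sub4}.
Min-cut edges: Plant→Bus1 (9), Sub4→Sub2 (2), Sub4→Sub3 (2); capacity 9 + 2 + 2 = 13.
This cut is saturated, so no flow can exceed 13.

13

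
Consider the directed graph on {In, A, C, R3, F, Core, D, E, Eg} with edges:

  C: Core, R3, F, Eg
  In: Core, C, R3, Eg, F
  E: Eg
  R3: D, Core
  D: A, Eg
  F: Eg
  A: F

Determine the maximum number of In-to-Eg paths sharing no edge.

Assign every edge capacity 1; by Menger, the answer equals the max flow.
Path In→Eg (+1); total 1.
Path In→C→Eg (+1); total 2.
Path In→F→Eg (+1); total 3.
Path In→R3→D→Eg (+1); total 4.
No residual In→Eg path; max flow = 4.
Certifying cut of size 4: {In→C, In→Eg, In→F, In→R3}.

4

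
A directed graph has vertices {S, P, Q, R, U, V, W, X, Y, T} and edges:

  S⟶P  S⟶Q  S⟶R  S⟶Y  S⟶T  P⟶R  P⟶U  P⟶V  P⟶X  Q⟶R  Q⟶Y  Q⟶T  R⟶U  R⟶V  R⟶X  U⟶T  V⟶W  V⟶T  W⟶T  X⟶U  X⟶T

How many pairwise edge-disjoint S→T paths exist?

Assign every edge capacity 1; by Menger, the answer equals the max flow.
Path S→T (+1); total 1.
Path S→Q→T (+1); total 2.
Path S→P→U→T (+1); total 3.
Path S→R→V→T (+1); total 4.
No residual S→T path; max flow = 4.
Certifying cut of size 4: {S→P, S→Q, S→R, S→T}.

4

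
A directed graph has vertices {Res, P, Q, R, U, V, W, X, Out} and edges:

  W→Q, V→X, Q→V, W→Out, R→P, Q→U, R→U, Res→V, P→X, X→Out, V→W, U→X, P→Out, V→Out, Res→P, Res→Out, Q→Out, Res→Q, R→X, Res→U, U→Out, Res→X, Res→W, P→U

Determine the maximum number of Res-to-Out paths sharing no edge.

Assign every edge capacity 1; by Menger, the answer equals the max flow.
Path Res→Out (+1); total 1.
Path Res→P→Out (+1); total 2.
Path Res→Q→Out (+1); total 3.
Path Res→U→Out (+1); total 4.
Path Res→V→Out (+1); total 5.
Path Res→W→Out (+1); total 6.
Path Res→X→Out (+1); total 7.
No residual Res→Out path; max flow = 7.
Certifying cut of size 7: {Res→Out, Res→P, Res→Q, Res→U, Res→V, Res→W, Res→X}.

7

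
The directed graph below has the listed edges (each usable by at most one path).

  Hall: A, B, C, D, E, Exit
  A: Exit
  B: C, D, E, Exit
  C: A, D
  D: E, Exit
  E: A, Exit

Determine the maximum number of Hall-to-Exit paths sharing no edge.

Assign every edge capacity 1; by Menger, the answer equals the max flow.
Path Hall→Exit (+1); total 1.
Path Hall→A→Exit (+1); total 2.
Path Hall→B→Exit (+1); total 3.
Path Hall→D→Exit (+1); total 4.
Path Hall→E→Exit (+1); total 5.
No residual Hall→Exit path; max flow = 5.
Certifying cut of size 5: {A→Exit, D→Exit, E→Exit, Hall→B, Hall→Exit}.

5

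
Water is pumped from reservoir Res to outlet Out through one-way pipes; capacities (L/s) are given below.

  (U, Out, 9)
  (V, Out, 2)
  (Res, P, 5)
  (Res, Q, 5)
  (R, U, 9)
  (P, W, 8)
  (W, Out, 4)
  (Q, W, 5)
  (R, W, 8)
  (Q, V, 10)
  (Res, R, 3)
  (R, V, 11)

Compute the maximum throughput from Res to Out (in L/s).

9

Augment Res→P→W→Out: bottleneck 4, flow now 4.
Augment Res→Q→V→Out: bottleneck 2, flow now 6.
Augment Res→R→U→Out: bottleneck 3, flow now 9.
No augmenting path remains; maximum flow = 9.
In the residual graph, reachable from Res: {Res, P, Q, V, W}.
Min-cut edges: Res→R (3), V→Out (2), W→Out (4); capacity 3 + 2 + 4 = 9.
This cut is saturated, so no flow can exceed 9.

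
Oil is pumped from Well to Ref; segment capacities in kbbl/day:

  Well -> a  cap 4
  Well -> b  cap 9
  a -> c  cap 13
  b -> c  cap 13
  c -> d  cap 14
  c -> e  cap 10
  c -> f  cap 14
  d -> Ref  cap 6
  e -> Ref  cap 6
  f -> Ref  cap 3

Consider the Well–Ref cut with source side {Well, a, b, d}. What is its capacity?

Edges leaving {Well, a, b, d}: a→c (13), b→c (13), d→Ref (6).
Cut capacity = 13 + 13 + 6 = 32.

32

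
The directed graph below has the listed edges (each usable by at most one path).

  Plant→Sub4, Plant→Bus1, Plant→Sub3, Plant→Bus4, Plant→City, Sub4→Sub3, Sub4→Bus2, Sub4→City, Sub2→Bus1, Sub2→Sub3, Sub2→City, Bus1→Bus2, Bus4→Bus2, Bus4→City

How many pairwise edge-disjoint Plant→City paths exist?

3

Assign every edge capacity 1; by Menger, the answer equals the max flow.
Path Plant→City (+1); total 1.
Path Plant→Sub4→City (+1); total 2.
Path Plant→Bus4→City (+1); total 3.
No residual Plant→City path; max flow = 3.
Certifying cut of size 3: {Plant→Bus4, Plant→City, Plant→Sub4}.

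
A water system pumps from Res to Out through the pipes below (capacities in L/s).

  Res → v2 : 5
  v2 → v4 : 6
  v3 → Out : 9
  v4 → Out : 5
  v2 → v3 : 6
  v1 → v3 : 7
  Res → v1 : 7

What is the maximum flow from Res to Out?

Augment Res→v1→v3→Out: bottleneck 7, flow now 7.
Augment Res→v2→v3→Out: bottleneck 2, flow now 9.
Augment Res→v2→v4→Out: bottleneck 3, flow now 12.
No augmenting path remains; maximum flow = 12.
In the residual graph, reachable from Res: {Res}.
Min-cut edges: Res→v1 (7), Res→v2 (5); capacity 7 + 5 = 12.
This cut is saturated, so no flow can exceed 12.

12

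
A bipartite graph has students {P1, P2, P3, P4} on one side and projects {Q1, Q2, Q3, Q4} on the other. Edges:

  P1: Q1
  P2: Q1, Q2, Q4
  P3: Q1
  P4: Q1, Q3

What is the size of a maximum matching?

3

Unit-capacity flow: source→left, listed edges, right→sink; max matching = max flow.
Augmenting path P1→Q1 (+1); matched 1.
Augmenting path P2→Q2 (+1); matched 2.
Augmenting path P4→Q3 (+1); matched 3.
No augmenting path remains; maximum matching = 3.
König certificate: {P2, P4, Q1} is a vertex cover of size 3 (every listed pair touches it), so no matching can be larger.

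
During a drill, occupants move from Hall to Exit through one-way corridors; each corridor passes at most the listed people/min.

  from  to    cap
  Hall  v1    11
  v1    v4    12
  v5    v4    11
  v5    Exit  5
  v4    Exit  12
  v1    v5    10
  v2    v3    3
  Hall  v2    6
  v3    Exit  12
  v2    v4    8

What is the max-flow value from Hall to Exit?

17

Augment Hall→v1→v4→Exit: bottleneck 11, flow now 11.
Augment Hall→v2→v3→Exit: bottleneck 3, flow now 14.
Augment Hall→v2→v4→Exit: bottleneck 1, flow now 15.
Augment Hall→v2→v4→v1→v5→Exit: bottleneck 2, flow now 17. (uses reverse residual edge)
No augmenting path remains; maximum flow = 17.
In the residual graph, reachable from Hall: {Hall}.
Min-cut edges: Hall→v1 (11), Hall→v2 (6); capacity 11 + 6 = 17.
This cut is saturated, so no flow can exceed 17.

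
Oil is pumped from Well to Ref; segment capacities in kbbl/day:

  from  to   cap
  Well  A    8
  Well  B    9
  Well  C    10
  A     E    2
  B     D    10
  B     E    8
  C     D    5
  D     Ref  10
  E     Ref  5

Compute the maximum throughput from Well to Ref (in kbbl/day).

15

Augment Well→A→E→Ref: bottleneck 2, flow now 2.
Augment Well→B→D→Ref: bottleneck 9, flow now 11.
Augment Well→C→D→Ref: bottleneck 1, flow now 12.
Augment Well→C→D→B→E→Ref: bottleneck 3, flow now 15. (uses reverse residual edge)
No augmenting path remains; maximum flow = 15.
In the residual graph, reachable from Well: {Well, A, B, C, D, E}.
Min-cut edges: D→Ref (10), E→Ref (5); capacity 10 + 5 = 15.
This cut is saturated, so no flow can exceed 15.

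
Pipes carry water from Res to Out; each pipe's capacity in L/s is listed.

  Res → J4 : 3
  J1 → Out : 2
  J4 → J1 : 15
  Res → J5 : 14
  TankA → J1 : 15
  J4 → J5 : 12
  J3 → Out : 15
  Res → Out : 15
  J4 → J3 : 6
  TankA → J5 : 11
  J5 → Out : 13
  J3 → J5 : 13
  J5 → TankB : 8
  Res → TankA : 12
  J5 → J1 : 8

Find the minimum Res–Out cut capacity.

Augment Res→Out: bottleneck 15, flow now 15.
Augment Res→J5→Out: bottleneck 13, flow now 28.
Augment Res→J4→J3→Out: bottleneck 3, flow now 31.
Augment Res→TankA→J1→Out: bottleneck 2, flow now 33.
No augmenting path remains; maximum flow = 33.
By max-flow min-cut, the minimum cut capacity equals the max flow.
In the residual graph, reachable from Res: {Res, TankA, J5, TankB, J1}.
Min-cut edges: Res→J4 (3), Res→Out (15), J5→Out (13), J1→Out (2); capacity 3 + 15 + 13 + 2 = 33.

33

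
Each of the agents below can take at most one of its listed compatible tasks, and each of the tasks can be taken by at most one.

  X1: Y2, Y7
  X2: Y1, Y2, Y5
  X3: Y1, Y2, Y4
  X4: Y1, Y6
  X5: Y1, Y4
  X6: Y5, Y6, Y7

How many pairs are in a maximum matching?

6

Unit-capacity flow: source→left, listed edges, right→sink; max matching = max flow.
Augmenting path X1→Y2 (+1); matched 1.
Augmenting path X2→Y1 (+1); matched 2.
Augmenting path X3→Y4 (+1); matched 3.
Augmenting path X4→Y6 (+1); matched 4.
Augmenting path X6→Y5 (+1); matched 5.
Augmenting path X5→Y1→X2→Y2→X1→Y7 (+1); matched 6.
No augmenting path remains; maximum matching = 6.
König certificate: {X1, X2, X3, X4, X5, X6} is a vertex cover of size 6 (every listed pair touches it), so no matching can be larger.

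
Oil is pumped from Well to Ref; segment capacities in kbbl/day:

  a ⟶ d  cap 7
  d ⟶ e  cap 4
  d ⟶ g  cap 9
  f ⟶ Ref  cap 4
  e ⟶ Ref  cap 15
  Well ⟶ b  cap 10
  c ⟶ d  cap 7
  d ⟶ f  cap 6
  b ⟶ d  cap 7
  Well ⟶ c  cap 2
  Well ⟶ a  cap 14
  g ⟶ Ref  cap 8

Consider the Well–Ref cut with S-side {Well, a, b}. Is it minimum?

Given cut capacity: 2 + 7 + 7 = 16.
Augment Well→a→d→e→Ref: bottleneck 4, flow now 4.
Augment Well→a→d→f→Ref: bottleneck 3, flow now 7.
Augment Well→b→d→f→Ref: bottleneck 1, flow now 8.
Augment Well→b→d→g→Ref: bottleneck 6, flow now 14.
Augment Well→c→d→g→Ref: bottleneck 2, flow now 16.
No augmenting path remains; maximum flow = 16.
Cut capacity 16 equals the max flow, so it is a minimum cut.

Yes — it is a minimum cut (capacity 16).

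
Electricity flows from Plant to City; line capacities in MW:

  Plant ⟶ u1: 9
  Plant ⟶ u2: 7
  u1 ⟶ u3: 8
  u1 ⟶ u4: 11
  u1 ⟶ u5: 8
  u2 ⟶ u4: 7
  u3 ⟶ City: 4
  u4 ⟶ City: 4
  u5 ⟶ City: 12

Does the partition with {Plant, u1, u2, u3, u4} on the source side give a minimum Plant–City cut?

Given cut capacity: 8 + 4 + 4 = 16.
Augment Plant→u1→u3→City: bottleneck 4, flow now 4.
Augment Plant→u1→u4→City: bottleneck 4, flow now 8.
Augment Plant→u1→u5→City: bottleneck 1, flow now 9.
Augment Plant→u2→u4→u1→u5→City: bottleneck 4, flow now 13. (uses reverse residual edge)
No augmenting path remains; maximum flow = 13.
In the residual graph, reachable from Plant: {Plant, u2, u4}.
Min-cut edges: Plant→u1 (9), u4→City (4); capacity 9 + 4 = 13.
Cut capacity 16 exceeds the max flow 13, so it is not minimum.

No — its capacity is 16, but the minimum cut has capacity 13.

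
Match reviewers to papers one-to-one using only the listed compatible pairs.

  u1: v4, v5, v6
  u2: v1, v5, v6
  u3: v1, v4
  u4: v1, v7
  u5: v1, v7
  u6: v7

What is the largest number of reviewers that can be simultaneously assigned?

5

Unit-capacity flow: source→left, listed edges, right→sink; max matching = max flow.
Augmenting path u1→v4 (+1); matched 1.
Augmenting path u2→v1 (+1); matched 2.
Augmenting path u4→v7 (+1); matched 3.
Augmenting path u3→v1→u2→v5 (+1); matched 4.
Augmenting path u5→v1→u3→v4→u1→v6 (+1); matched 5.
No augmenting path remains; maximum matching = 5.
König certificate: {u1, u2, u3, v1, v7} is a vertex cover of size 5 (every listed pair touches it), so no matching can be larger.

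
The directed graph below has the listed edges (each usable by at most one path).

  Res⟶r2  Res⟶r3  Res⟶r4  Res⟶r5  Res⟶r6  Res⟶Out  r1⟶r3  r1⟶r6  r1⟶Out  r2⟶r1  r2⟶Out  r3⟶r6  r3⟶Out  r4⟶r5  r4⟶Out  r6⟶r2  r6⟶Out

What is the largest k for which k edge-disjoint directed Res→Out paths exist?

Assign every edge capacity 1; by Menger, the answer equals the max flow.
Path Res→Out (+1); total 1.
Path Res→r2→Out (+1); total 2.
Path Res→r3→Out (+1); total 3.
Path Res→r4→Out (+1); total 4.
Path Res→r6→Out (+1); total 5.
No residual Res→Out path; max flow = 5.
Certifying cut of size 5: {Res→Out, Res→r2, Res→r3, Res→r4, Res→r6}.

5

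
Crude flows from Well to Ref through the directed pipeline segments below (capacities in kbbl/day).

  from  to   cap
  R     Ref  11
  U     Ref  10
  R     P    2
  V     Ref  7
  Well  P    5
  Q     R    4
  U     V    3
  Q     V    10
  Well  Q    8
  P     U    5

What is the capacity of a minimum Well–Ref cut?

Augment Well→P→U→Ref: bottleneck 5, flow now 5.
Augment Well→Q→R→Ref: bottleneck 4, flow now 9.
Augment Well→Q→V→Ref: bottleneck 4, flow now 13.
No augmenting path remains; maximum flow = 13.
By max-flow min-cut, the minimum cut capacity equals the max flow.
In the residual graph, reachable from Well: {Well}.
Min-cut edges: Well→P (5), Well→Q (8); capacity 5 + 8 = 13.

13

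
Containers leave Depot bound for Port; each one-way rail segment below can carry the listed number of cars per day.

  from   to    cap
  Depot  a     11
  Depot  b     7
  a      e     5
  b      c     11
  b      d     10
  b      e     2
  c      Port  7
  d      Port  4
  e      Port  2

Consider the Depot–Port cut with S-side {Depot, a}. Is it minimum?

No — its capacity is 12, but the minimum cut has capacity 9.

Given cut capacity: 7 + 5 = 12.
Augment Depot→a→e→Port: bottleneck 2, flow now 2.
Augment Depot→b→c→Port: bottleneck 7, flow now 9.
No augmenting path remains; maximum flow = 9.
In the residual graph, reachable from Depot: {Depot, a, e}.
Min-cut edges: Depot→b (7), e→Port (2); capacity 7 + 2 = 9.
Cut capacity 12 exceeds the max flow 9, so it is not minimum.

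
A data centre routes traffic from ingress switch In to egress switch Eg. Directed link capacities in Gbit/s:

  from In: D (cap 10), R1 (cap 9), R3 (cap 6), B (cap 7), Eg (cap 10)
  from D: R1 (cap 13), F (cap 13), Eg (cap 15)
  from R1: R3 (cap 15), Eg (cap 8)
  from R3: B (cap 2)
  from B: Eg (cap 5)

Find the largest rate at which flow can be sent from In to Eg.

33

Augment In→Eg: bottleneck 10, flow now 10.
Augment In→D→Eg: bottleneck 10, flow now 20.
Augment In→R1→Eg: bottleneck 8, flow now 28.
Augment In→B→Eg: bottleneck 5, flow now 33.
No augmenting path remains; maximum flow = 33.
In the residual graph, reachable from In: {In, R1, R3, B}.
Min-cut edges: In→D (10), In→Eg (10), R1→Eg (8), B→Eg (5); capacity 10 + 10 + 8 + 5 = 33.
This cut is saturated, so no flow can exceed 33.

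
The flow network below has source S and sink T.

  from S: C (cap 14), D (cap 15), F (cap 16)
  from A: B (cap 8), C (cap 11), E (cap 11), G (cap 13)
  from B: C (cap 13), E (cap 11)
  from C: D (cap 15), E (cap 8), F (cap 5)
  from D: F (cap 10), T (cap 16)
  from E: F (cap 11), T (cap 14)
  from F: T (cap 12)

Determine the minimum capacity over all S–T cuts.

36

Augment S→D→T: bottleneck 15, flow now 15.
Augment S→F→T: bottleneck 12, flow now 27.
Augment S→C→D→T: bottleneck 1, flow now 28.
Augment S→C→E→T: bottleneck 8, flow now 36.
No augmenting path remains; maximum flow = 36.
By max-flow min-cut, the minimum cut capacity equals the max flow.
In the residual graph, reachable from S: {S, C, D, F}.
Min-cut edges: C→E (8), D→T (16), F→T (12); capacity 8 + 16 + 12 = 36.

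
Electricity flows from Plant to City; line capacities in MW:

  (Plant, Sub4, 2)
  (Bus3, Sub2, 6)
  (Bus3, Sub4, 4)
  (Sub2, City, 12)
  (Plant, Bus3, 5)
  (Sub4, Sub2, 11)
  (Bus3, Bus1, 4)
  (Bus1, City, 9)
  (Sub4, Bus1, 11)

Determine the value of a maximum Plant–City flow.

Augment Plant→Sub4→Bus1→City: bottleneck 2, flow now 2.
Augment Plant→Bus3→Bus1→City: bottleneck 4, flow now 6.
Augment Plant→Bus3→Sub2→City: bottleneck 1, flow now 7.
No augmenting path remains; maximum flow = 7.
In the residual graph, reachable from Plant: {Plant}.
Min-cut edges: Plant→Sub4 (2), Plant→Bus3 (5); capacity 2 + 5 = 7.
This cut is saturated, so no flow can exceed 7.

7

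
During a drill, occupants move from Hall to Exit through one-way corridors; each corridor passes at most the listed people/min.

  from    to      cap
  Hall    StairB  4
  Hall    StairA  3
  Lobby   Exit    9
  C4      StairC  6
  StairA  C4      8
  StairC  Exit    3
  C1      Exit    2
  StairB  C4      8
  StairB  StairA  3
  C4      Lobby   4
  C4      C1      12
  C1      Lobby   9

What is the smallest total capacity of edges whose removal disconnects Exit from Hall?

Augment Hall→StairB→C4→C1→Exit: bottleneck 2, flow now 2.
Augment Hall→StairB→C4→Lobby→Exit: bottleneck 2, flow now 4.
Augment Hall→StairA→C4→Lobby→Exit: bottleneck 2, flow now 6.
Augment Hall→StairA→C4→StairC→Exit: bottleneck 1, flow now 7.
No augmenting path remains; maximum flow = 7.
By max-flow min-cut, the minimum cut capacity equals the max flow.
In the residual graph, reachable from Hall: {Hall}.
Min-cut edges: Hall→StairB (4), Hall→StairA (3); capacity 4 + 3 = 7.

7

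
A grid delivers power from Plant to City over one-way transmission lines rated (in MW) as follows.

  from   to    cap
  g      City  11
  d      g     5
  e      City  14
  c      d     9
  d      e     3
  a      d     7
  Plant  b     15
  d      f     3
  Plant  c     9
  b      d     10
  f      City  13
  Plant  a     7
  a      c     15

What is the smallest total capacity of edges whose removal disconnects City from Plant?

Augment Plant→a→d→e→City: bottleneck 3, flow now 3.
Augment Plant→a→d→f→City: bottleneck 3, flow now 6.
Augment Plant→a→d→g→City: bottleneck 1, flow now 7.
Augment Plant→b→d→g→City: bottleneck 4, flow now 11.
No augmenting path remains; maximum flow = 11.
By max-flow min-cut, the minimum cut capacity equals the max flow.
In the residual graph, reachable from Plant: {Plant, a, b, c, d}.
Min-cut edges: d→e (3), d→f (3), d→g (5); capacity 3 + 3 + 5 = 11.

11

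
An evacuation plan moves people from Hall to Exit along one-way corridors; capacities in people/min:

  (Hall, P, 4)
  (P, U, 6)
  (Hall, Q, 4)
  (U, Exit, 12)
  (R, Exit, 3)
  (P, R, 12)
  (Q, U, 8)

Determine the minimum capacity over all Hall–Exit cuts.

Augment Hall→P→R→Exit: bottleneck 3, flow now 3.
Augment Hall→P→U→Exit: bottleneck 1, flow now 4.
Augment Hall→Q→U→Exit: bottleneck 4, flow now 8.
No augmenting path remains; maximum flow = 8.
By max-flow min-cut, the minimum cut capacity equals the max flow.
In the residual graph, reachable from Hall: {Hall}.
Min-cut edges: Hall→P (4), Hall→Q (4); capacity 4 + 4 = 8.

8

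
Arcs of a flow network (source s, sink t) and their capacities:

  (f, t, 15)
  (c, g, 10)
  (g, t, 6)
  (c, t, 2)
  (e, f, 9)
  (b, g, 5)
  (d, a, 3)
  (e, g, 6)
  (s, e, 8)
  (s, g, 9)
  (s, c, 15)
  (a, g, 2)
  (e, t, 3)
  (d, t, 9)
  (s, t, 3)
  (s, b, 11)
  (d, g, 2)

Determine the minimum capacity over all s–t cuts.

Augment s→t: bottleneck 3, flow now 3.
Augment s→c→t: bottleneck 2, flow now 5.
Augment s→e→t: bottleneck 3, flow now 8.
Augment s→g→t: bottleneck 6, flow now 14.
Augment s→e→f→t: bottleneck 5, flow now 19.
No augmenting path remains; maximum flow = 19.
By max-flow min-cut, the minimum cut capacity equals the max flow.
In the residual graph, reachable from s: {s, b, c, g}.
Min-cut edges: s→e (8), s→t (3), c→t (2), g→t (6); capacity 8 + 3 + 2 + 6 = 19.

19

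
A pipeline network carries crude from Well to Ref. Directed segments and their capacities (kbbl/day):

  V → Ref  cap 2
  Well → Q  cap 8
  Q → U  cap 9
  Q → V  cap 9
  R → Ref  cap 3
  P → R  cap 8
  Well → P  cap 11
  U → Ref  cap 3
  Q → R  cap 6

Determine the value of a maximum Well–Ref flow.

Augment Well→P→R→Ref: bottleneck 3, flow now 3.
Augment Well→Q→U→Ref: bottleneck 3, flow now 6.
Augment Well→Q→V→Ref: bottleneck 2, flow now 8.
No augmenting path remains; maximum flow = 8.
In the residual graph, reachable from Well: {Well, P, Q, R, U, V}.
Min-cut edges: R→Ref (3), U→Ref (3), V→Ref (2); capacity 3 + 3 + 2 = 8.
This cut is saturated, so no flow can exceed 8.

8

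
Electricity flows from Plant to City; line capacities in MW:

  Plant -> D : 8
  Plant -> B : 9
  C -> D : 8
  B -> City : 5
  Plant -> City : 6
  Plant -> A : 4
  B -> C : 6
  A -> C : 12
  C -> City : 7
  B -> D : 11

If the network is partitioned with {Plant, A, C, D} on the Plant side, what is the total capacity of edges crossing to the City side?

Edges leaving {Plant, A, C, D}: Plant→B (9), Plant→City (6), C→City (7).
Cut capacity = 9 + 6 + 7 = 22.

22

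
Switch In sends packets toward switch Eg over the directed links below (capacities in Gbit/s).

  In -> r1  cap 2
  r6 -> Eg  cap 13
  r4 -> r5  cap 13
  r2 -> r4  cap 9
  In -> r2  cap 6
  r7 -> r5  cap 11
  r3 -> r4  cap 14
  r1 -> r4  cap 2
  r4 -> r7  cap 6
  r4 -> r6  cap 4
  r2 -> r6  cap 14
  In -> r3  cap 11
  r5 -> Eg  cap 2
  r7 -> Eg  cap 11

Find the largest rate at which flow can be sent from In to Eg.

18

Augment In→r2→r6→Eg: bottleneck 6, flow now 6.
Augment In→r1→r4→r5→Eg: bottleneck 2, flow now 8.
Augment In→r3→r4→r6→Eg: bottleneck 4, flow now 12.
Augment In→r3→r4→r7→Eg: bottleneck 6, flow now 18.
No augmenting path remains; maximum flow = 18.
In the residual graph, reachable from In: {In, r1, r3, r4, r5}.
Min-cut edges: In→r2 (6), r4→r6 (4), r4→r7 (6), r5→Eg (2); capacity 6 + 4 + 6 + 2 = 18.
This cut is saturated, so no flow can exceed 18.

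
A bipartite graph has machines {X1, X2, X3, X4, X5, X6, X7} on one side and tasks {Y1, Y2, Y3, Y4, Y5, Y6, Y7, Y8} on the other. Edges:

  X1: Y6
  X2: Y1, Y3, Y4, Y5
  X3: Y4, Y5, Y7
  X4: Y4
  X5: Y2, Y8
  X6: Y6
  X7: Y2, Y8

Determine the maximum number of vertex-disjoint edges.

6

Unit-capacity flow: source→left, listed edges, right→sink; max matching = max flow.
Augmenting path X1→Y6 (+1); matched 1.
Augmenting path X2→Y1 (+1); matched 2.
Augmenting path X3→Y4 (+1); matched 3.
Augmenting path X5→Y2 (+1); matched 4.
Augmenting path X7→Y8 (+1); matched 5.
Augmenting path X4→Y4→X3→Y5 (+1); matched 6.
No augmenting path remains; maximum matching = 6.
König certificate: {X2, X3, X4, X5, X7, Y6} is a vertex cover of size 6 (every listed pair touches it), so no matching can be larger.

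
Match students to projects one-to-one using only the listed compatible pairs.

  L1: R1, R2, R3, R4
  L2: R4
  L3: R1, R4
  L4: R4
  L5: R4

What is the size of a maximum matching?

3

Unit-capacity flow: source→left, listed edges, right→sink; max matching = max flow.
Augmenting path L1→R1 (+1); matched 1.
Augmenting path L2→R4 (+1); matched 2.
Augmenting path L3→R1→L1→R2 (+1); matched 3.
No augmenting path remains; maximum matching = 3.
König certificate: {L1, L3, R4} is a vertex cover of size 3 (every listed pair touches it), so no matching can be larger.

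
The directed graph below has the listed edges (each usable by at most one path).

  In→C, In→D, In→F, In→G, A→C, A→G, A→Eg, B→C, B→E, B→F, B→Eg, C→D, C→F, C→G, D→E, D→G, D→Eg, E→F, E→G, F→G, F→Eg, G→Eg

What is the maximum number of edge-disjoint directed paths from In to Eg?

3

Assign every edge capacity 1; by Menger, the answer equals the max flow.
Path In→D→Eg (+1); total 1.
Path In→F→Eg (+1); total 2.
Path In→G→Eg (+1); total 3.
No residual In→Eg path; max flow = 3.
Certifying cut of size 3: {D→Eg, F→Eg, G→Eg}.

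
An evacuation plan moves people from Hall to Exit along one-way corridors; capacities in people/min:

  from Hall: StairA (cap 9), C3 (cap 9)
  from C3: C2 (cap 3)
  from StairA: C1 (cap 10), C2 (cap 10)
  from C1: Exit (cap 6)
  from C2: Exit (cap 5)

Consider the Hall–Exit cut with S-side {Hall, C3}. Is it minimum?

Given cut capacity: 9 + 3 = 12.
Augment Hall→C3→C2→Exit: bottleneck 3, flow now 3.
Augment Hall→StairA→C1→Exit: bottleneck 6, flow now 9.
Augment Hall→StairA→C2→Exit: bottleneck 2, flow now 11.
No augmenting path remains; maximum flow = 11.
In the residual graph, reachable from Hall: {Hall, C3, StairA, C1, C2}.
Min-cut edges: C1→Exit (6), C2→Exit (5); capacity 6 + 5 = 11.
Cut capacity 12 exceeds the max flow 11, so it is not minimum.

No — its capacity is 12, but the minimum cut has capacity 11.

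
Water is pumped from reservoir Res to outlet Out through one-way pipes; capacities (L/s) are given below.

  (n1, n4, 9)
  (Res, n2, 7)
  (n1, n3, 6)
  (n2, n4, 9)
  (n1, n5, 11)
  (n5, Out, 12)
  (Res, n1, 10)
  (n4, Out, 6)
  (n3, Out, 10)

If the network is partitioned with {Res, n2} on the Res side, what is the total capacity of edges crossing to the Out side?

Edges leaving {Res, n2}: Res→n1 (10), n2→n4 (9).
Cut capacity = 10 + 9 = 19.

19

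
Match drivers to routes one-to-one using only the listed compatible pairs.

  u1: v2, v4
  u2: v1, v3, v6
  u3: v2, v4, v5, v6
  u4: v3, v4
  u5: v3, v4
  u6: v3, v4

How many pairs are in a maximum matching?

5

Unit-capacity flow: source→left, listed edges, right→sink; max matching = max flow.
Augmenting path u1→v2 (+1); matched 1.
Augmenting path u2→v1 (+1); matched 2.
Augmenting path u3→v4 (+1); matched 3.
Augmenting path u4→v3 (+1); matched 4.
Augmenting path u5→v4→u3→v5 (+1); matched 5.
No augmenting path remains; maximum matching = 5.
König certificate: {u1, u2, u3, v3, v4} is a vertex cover of size 5 (every listed pair touches it), so no matching can be larger.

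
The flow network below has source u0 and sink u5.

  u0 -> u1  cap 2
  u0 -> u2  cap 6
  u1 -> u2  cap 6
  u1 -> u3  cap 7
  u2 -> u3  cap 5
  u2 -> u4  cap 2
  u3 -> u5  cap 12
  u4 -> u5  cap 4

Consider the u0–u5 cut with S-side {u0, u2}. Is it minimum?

Given cut capacity: 2 + 5 + 2 = 9.
Augment u0→u1→u3→u5: bottleneck 2, flow now 2.
Augment u0→u2→u3→u5: bottleneck 5, flow now 7.
Augment u0→u2→u4→u5: bottleneck 1, flow now 8.
No augmenting path remains; maximum flow = 8.
In the residual graph, reachable from u0: {u0}.
Min-cut edges: u0→u1 (2), u0→u2 (6); capacity 2 + 6 = 8.
Cut capacity 9 exceeds the max flow 8, so it is not minimum.

No — its capacity is 9, but the minimum cut has capacity 8.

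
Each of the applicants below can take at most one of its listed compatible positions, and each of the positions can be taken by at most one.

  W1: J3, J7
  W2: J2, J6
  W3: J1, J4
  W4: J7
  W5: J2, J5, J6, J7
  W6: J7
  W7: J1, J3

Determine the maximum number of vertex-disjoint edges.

Unit-capacity flow: source→left, listed edges, right→sink; max matching = max flow.
Augmenting path W1→J3 (+1); matched 1.
Augmenting path W2→J2 (+1); matched 2.
Augmenting path W3→J1 (+1); matched 3.
Augmenting path W4→J7 (+1); matched 4.
Augmenting path W5→J5 (+1); matched 5.
Augmenting path W7→J1→W3→J4 (+1); matched 6.
No augmenting path remains; maximum matching = 6.
König certificate: {W1, W2, W3, W5, W7, J7} is a vertex cover of size 6 (every listed pair touches it), so no matching can be larger.

6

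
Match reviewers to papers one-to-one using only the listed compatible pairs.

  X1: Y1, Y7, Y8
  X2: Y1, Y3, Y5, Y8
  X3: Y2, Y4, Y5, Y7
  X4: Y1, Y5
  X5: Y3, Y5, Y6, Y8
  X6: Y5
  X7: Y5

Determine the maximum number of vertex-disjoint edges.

6

Unit-capacity flow: source→left, listed edges, right→sink; max matching = max flow.
Augmenting path X1→Y1 (+1); matched 1.
Augmenting path X2→Y3 (+1); matched 2.
Augmenting path X3→Y2 (+1); matched 3.
Augmenting path X4→Y5 (+1); matched 4.
Augmenting path X5→Y6 (+1); matched 5.
Augmenting path X6→Y5→X4→Y1→X1→Y7 (+1); matched 6.
No augmenting path remains; maximum matching = 6.
König certificate: {X1, X2, X3, X4, X5, Y5} is a vertex cover of size 6 (every listed pair touches it), so no matching can be larger.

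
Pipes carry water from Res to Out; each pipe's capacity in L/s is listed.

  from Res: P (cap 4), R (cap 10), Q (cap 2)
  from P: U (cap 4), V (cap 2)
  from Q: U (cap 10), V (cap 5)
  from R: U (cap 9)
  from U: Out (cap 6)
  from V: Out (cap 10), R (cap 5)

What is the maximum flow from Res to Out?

Augment Res→P→U→Out: bottleneck 4, flow now 4.
Augment Res→Q→U→Out: bottleneck 2, flow now 6.
Augment Res→R→U→P→V→Out: bottleneck 2, flow now 8. (uses reverse residual edge)
Augment Res→R→U→Q→V→Out: bottleneck 2, flow now 10. (uses reverse residual edge)
No augmenting path remains; maximum flow = 10.
In the residual graph, reachable from Res: {Res, P, R, U}.
Min-cut edges: Res→Q (2), P→V (2), U→Out (6); capacity 2 + 2 + 6 = 10.
This cut is saturated, so no flow can exceed 10.

10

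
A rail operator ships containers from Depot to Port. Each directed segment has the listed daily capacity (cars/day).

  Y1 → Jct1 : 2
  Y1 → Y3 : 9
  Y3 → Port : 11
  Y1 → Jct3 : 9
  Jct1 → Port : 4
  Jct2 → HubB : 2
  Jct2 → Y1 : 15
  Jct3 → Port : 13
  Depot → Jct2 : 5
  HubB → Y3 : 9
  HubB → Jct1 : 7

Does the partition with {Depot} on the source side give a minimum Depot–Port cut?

Given cut capacity: 5 = 5.
Augment Depot→Jct2→HubB→Jct1→Port: bottleneck 2, flow now 2.
Augment Depot→Jct2→Y1→Jct1→Port: bottleneck 2, flow now 4.
Augment Depot→Jct2→Y1→Jct3→Port: bottleneck 1, flow now 5.
No augmenting path remains; maximum flow = 5.
Cut capacity 5 equals the max flow, so it is a minimum cut.

Yes — it is a minimum cut (capacity 5).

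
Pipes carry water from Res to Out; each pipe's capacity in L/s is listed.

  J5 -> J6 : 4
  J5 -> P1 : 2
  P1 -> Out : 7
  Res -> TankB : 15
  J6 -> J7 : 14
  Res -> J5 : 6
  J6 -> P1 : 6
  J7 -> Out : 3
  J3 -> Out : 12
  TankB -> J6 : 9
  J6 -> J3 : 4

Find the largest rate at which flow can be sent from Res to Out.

Augment Res→J5→P1→Out: bottleneck 2, flow now 2.
Augment Res→TankB→J6→P1→Out: bottleneck 5, flow now 7.
Augment Res→TankB→J6→J3→Out: bottleneck 4, flow now 11.
Augment Res→J5→J6→J7→Out: bottleneck 3, flow now 14.
No augmenting path remains; maximum flow = 14.
In the residual graph, reachable from Res: {Res, TankB, J5, J6, P1, J7}.
Min-cut edges: J6→J3 (4), P1→Out (7), J7→Out (3); capacity 4 + 7 + 3 = 14.
This cut is saturated, so no flow can exceed 14.

14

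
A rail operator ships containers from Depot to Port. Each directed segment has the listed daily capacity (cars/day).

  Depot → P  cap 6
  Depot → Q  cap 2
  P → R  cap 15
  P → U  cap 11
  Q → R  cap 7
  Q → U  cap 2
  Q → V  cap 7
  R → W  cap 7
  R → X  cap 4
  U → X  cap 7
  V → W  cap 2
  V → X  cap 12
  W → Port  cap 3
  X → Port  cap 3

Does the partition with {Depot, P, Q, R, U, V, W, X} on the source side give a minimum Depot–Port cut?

Yes — it is a minimum cut (capacity 6).

Given cut capacity: 3 + 3 = 6.
Augment Depot→P→R→W→Port: bottleneck 3, flow now 3.
Augment Depot→P→R→X→Port: bottleneck 3, flow now 6.
No augmenting path remains; maximum flow = 6.
Cut capacity 6 equals the max flow, so it is a minimum cut.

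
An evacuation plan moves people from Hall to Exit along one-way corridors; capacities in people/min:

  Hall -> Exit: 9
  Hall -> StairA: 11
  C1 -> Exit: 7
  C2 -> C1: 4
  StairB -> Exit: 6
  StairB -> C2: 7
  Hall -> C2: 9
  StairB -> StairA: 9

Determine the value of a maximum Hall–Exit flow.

13

Augment Hall→Exit: bottleneck 9, flow now 9.
Augment Hall→C2→C1→Exit: bottleneck 4, flow now 13.
No augmenting path remains; maximum flow = 13.
In the residual graph, reachable from Hall: {Hall, StairA, C2}.
Min-cut edges: Hall→Exit (9), C2→C1 (4); capacity 9 + 4 = 13.
This cut is saturated, so no flow can exceed 13.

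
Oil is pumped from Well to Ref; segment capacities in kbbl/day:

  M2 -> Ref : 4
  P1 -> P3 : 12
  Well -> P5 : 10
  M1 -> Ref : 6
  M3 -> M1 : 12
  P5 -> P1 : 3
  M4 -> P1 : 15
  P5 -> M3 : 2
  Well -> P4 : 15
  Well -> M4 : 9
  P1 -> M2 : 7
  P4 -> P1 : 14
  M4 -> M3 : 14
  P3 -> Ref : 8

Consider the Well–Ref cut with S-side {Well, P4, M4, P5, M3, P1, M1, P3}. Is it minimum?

Given cut capacity: 7 + 6 + 8 = 21.
Augment Well→P4→P1→P3→Ref: bottleneck 8, flow now 8.
Augment Well→P4→P1→M2→Ref: bottleneck 4, flow now 12.
Augment Well→M4→M3→M1→Ref: bottleneck 6, flow now 18.
No augmenting path remains; maximum flow = 18.
In the residual graph, reachable from Well: {Well, P4, M4, P5, M3, P1, M1, P3, M2}.
Min-cut edges: M1→Ref (6), P3→Ref (8), M2→Ref (4); capacity 6 + 8 + 4 = 18.
Cut capacity 21 exceeds the max flow 18, so it is not minimum.

No — its capacity is 21, but the minimum cut has capacity 18.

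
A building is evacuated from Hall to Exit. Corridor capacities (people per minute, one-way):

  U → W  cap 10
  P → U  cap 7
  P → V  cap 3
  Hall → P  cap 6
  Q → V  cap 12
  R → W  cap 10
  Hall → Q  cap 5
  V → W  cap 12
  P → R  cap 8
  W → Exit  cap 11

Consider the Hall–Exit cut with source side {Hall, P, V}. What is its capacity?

Edges leaving {Hall, P, V}: Hall→Q (5), P→R (8), P→U (7), V→W (12).
Cut capacity = 5 + 8 + 7 + 12 = 32.

32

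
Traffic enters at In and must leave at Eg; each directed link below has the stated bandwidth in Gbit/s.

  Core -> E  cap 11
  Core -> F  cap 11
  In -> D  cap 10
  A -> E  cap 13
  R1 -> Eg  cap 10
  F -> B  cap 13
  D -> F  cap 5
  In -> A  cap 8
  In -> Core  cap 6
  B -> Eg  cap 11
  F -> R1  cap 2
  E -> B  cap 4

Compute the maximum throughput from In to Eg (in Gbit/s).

Augment In→A→E→B→Eg: bottleneck 4, flow now 4.
Augment In→D→F→B→Eg: bottleneck 5, flow now 9.
Augment In→Core→F→B→Eg: bottleneck 2, flow now 11.
Augment In→Core→F→R1→Eg: bottleneck 2, flow now 13.
No augmenting path remains; maximum flow = 13.
In the residual graph, reachable from In: {In, A, D, Core, F, E, B}.
Min-cut edges: F→R1 (2), B→Eg (11); capacity 2 + 11 = 13.
This cut is saturated, so no flow can exceed 13.

13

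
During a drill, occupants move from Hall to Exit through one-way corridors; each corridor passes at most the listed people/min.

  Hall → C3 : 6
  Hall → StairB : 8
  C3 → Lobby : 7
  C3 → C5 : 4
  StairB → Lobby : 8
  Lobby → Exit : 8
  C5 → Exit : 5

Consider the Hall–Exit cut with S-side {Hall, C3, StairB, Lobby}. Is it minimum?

Given cut capacity: 4 + 8 = 12.
Augment Hall→C3→Lobby→Exit: bottleneck 6, flow now 6.
Augment Hall→StairB→Lobby→Exit: bottleneck 2, flow now 8.
Augment Hall→StairB→Lobby→C3→C5→Exit: bottleneck 4, flow now 12. (uses reverse residual edge)
No augmenting path remains; maximum flow = 12.
Cut capacity 12 equals the max flow, so it is a minimum cut.

Yes — it is a minimum cut (capacity 12).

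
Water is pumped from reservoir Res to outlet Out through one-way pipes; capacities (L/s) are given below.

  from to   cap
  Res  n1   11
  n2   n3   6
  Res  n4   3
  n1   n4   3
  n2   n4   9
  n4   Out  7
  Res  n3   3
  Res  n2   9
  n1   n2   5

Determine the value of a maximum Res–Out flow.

7

Augment Res→n4→Out: bottleneck 3, flow now 3.
Augment Res→n1→n4→Out: bottleneck 3, flow now 6.
Augment Res→n2→n4→Out: bottleneck 1, flow now 7.
No augmenting path remains; maximum flow = 7.
In the residual graph, reachable from Res: {Res, n1, n2, n3, n4}.
Min-cut edges: n4→Out (7); capacity 7 = 7.
This cut is saturated, so no flow can exceed 7.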